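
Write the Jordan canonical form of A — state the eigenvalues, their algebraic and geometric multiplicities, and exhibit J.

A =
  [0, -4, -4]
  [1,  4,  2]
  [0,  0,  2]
J_2(2) ⊕ J_1(2)

The characteristic polynomial is
  det(x·I − A) = x^3 - 6*x^2 + 12*x - 8 = (x - 2)^3

Eigenvalues and multiplicities (the geometric multiplicity of λ is n − rank(A − λI), which equals the number of Jordan blocks for λ):
  λ = 2: algebraic multiplicity = 3, geometric multiplicity = 2

Determining the block sizes for each eigenvalue:
  λ = 2: 2 blocks summing to 3 forces exactly one block of size 2 and the rest size 1 → block sizes [2, 1]

Assembling the blocks gives a Jordan form
J =
  [2, 1, 0]
  [0, 2, 0]
  [0, 0, 2]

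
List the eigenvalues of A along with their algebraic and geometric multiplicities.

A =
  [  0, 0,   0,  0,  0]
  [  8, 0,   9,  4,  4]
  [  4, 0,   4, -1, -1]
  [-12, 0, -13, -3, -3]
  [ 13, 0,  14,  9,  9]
λ = 0: alg = 3, geom = 2; λ = 5: alg = 2, geom = 1

Step 1 — factor the characteristic polynomial to read off the algebraic multiplicities:
  χ_A(x) = x^3*(x - 5)^2

Step 2 — compute geometric multiplicities via the rank-nullity identity g(λ) = n − rank(A − λI):
  rank(A − (0)·I) = 3, so dim ker(A − (0)·I) = n − 3 = 2
  rank(A − (5)·I) = 4, so dim ker(A − (5)·I) = n − 4 = 1

Summary:
  λ = 0: algebraic multiplicity = 3, geometric multiplicity = 2
  λ = 5: algebraic multiplicity = 2, geometric multiplicity = 1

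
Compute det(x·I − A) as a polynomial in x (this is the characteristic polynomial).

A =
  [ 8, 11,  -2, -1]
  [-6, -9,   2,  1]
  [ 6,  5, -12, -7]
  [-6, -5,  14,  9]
x^4 + 4*x^3 - 12*x^2 - 32*x + 64

Expanding det(x·I − A) (e.g. by cofactor expansion or by noting that A is similar to its Jordan form J, which has the same characteristic polynomial as A) gives
  χ_A(x) = x^4 + 4*x^3 - 12*x^2 - 32*x + 64
which factors as (x - 2)^2*(x + 4)^2. The eigenvalues (with algebraic multiplicities) are λ = -4 with multiplicity 2, λ = 2 with multiplicity 2.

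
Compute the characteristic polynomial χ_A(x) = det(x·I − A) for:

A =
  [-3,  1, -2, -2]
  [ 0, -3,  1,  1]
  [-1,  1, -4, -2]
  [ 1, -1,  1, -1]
x^4 + 11*x^3 + 45*x^2 + 81*x + 54

Expanding det(x·I − A) (e.g. by cofactor expansion or by noting that A is similar to its Jordan form J, which has the same characteristic polynomial as A) gives
  χ_A(x) = x^4 + 11*x^3 + 45*x^2 + 81*x + 54
which factors as (x + 2)*(x + 3)^3. The eigenvalues (with algebraic multiplicities) are λ = -3 with multiplicity 3, λ = -2 with multiplicity 1.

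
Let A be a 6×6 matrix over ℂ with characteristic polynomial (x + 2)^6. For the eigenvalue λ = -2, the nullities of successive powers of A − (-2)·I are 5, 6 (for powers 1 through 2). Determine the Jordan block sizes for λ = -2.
Block sizes for λ = -2: [2, 1, 1, 1, 1]

From the dimensions of kernels of powers, the number of Jordan blocks of size at least j is d_j − d_{j−1} where d_j = dim ker(N^j) (with d_0 = 0). Computing the differences gives [5, 1].
The number of blocks of size exactly k is (#blocks of size ≥ k) − (#blocks of size ≥ k + 1), so the partition is: 4 block(s) of size 1, 1 block(s) of size 2.
In nonincreasing order the block sizes are [2, 1, 1, 1, 1].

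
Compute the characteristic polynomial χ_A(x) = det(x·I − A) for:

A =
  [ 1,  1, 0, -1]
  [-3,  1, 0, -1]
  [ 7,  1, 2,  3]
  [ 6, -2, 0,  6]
x^4 - 10*x^3 + 36*x^2 - 56*x + 32

Expanding det(x·I − A) (e.g. by cofactor expansion or by noting that A is similar to its Jordan form J, which has the same characteristic polynomial as A) gives
  χ_A(x) = x^4 - 10*x^3 + 36*x^2 - 56*x + 32
which factors as (x - 4)*(x - 2)^3. The eigenvalues (with algebraic multiplicities) are λ = 2 with multiplicity 3, λ = 4 with multiplicity 1.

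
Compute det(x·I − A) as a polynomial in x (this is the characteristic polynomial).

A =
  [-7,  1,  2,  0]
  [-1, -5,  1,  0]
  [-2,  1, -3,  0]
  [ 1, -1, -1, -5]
x^4 + 20*x^3 + 150*x^2 + 500*x + 625

Expanding det(x·I − A) (e.g. by cofactor expansion or by noting that A is similar to its Jordan form J, which has the same characteristic polynomial as A) gives
  χ_A(x) = x^4 + 20*x^3 + 150*x^2 + 500*x + 625
which factors as (x + 5)^4. The eigenvalues (with algebraic multiplicities) are λ = -5 with multiplicity 4.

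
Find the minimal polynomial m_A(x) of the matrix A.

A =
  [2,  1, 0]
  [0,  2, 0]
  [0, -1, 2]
x^2 - 4*x + 4

The characteristic polynomial is χ_A(x) = (x - 2)^3, so the eigenvalues are known. The minimal polynomial is
  m_A(x) = Π_λ (x − λ)^{k_λ}
where k_λ is the size of the *largest* Jordan block for λ (equivalently, the smallest k with (A − λI)^k v = 0 for every generalised eigenvector v of λ).

  λ = 2: largest Jordan block has size 2, contributing (x − 2)^2

So m_A(x) = (x - 2)^2 = x^2 - 4*x + 4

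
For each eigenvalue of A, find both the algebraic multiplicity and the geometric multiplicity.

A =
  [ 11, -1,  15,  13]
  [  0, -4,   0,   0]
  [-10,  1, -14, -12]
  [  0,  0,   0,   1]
λ = -4: alg = 2, geom = 1; λ = 1: alg = 2, geom = 1

Step 1 — factor the characteristic polynomial to read off the algebraic multiplicities:
  χ_A(x) = (x - 1)^2*(x + 4)^2

Step 2 — compute geometric multiplicities via the rank-nullity identity g(λ) = n − rank(A − λI):
  rank(A − (-4)·I) = 3, so dim ker(A − (-4)·I) = n − 3 = 1
  rank(A − (1)·I) = 3, so dim ker(A − (1)·I) = n − 3 = 1

Summary:
  λ = -4: algebraic multiplicity = 2, geometric multiplicity = 1
  λ = 1: algebraic multiplicity = 2, geometric multiplicity = 1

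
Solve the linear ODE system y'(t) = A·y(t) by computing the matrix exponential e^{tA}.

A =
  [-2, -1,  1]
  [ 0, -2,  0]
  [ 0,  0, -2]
e^{tA} =
  [exp(-2*t), -t*exp(-2*t), t*exp(-2*t)]
  [0, exp(-2*t), 0]
  [0, 0, exp(-2*t)]

Strategy: write A = P · J · P⁻¹ where J is a Jordan canonical form, so e^{tA} = P · e^{tJ} · P⁻¹, and e^{tJ} can be computed block-by-block.

A has Jordan form
J =
  [-2,  1,  0]
  [ 0, -2,  0]
  [ 0,  0, -2]
(up to reordering of blocks).

Per-block formulas:
  For a 2×2 Jordan block J_2(-2): exp(t · J_2(-2)) = e^(-2t)·(I + t·N), where N is the 2×2 nilpotent shift.
  For a 1×1 block at λ = -2: exp(t · [-2]) = [e^(-2t)].

After assembling e^{tJ} and conjugating by P, we get:

e^{tA} =
  [exp(-2*t), -t*exp(-2*t), t*exp(-2*t)]
  [0, exp(-2*t), 0]
  [0, 0, exp(-2*t)]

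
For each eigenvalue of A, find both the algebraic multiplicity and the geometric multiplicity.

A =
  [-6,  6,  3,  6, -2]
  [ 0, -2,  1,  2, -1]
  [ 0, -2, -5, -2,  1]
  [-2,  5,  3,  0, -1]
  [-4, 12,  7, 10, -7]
λ = -4: alg = 5, geom = 2

Step 1 — factor the characteristic polynomial to read off the algebraic multiplicities:
  χ_A(x) = (x + 4)^5

Step 2 — compute geometric multiplicities via the rank-nullity identity g(λ) = n − rank(A − λI):
  rank(A − (-4)·I) = 3, so dim ker(A − (-4)·I) = n − 3 = 2

Summary:
  λ = -4: algebraic multiplicity = 5, geometric multiplicity = 2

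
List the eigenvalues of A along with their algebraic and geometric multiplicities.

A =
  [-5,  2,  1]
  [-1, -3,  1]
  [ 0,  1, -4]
λ = -4: alg = 3, geom = 1

Step 1 — factor the characteristic polynomial to read off the algebraic multiplicities:
  χ_A(x) = (x + 4)^3

Step 2 — compute geometric multiplicities via the rank-nullity identity g(λ) = n − rank(A − λI):
  rank(A − (-4)·I) = 2, so dim ker(A − (-4)·I) = n − 2 = 1

Summary:
  λ = -4: algebraic multiplicity = 3, geometric multiplicity = 1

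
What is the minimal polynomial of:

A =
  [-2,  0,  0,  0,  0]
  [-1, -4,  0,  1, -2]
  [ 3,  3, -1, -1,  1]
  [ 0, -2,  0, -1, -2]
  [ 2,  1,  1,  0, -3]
x^3 + 7*x^2 + 16*x + 12

The characteristic polynomial is χ_A(x) = (x + 2)^4*(x + 3), so the eigenvalues are known. The minimal polynomial is
  m_A(x) = Π_λ (x − λ)^{k_λ}
where k_λ is the size of the *largest* Jordan block for λ (equivalently, the smallest k with (A − λI)^k v = 0 for every generalised eigenvector v of λ).

  λ = -3: largest Jordan block has size 1, contributing (x + 3)
  λ = -2: largest Jordan block has size 2, contributing (x + 2)^2

So m_A(x) = (x + 2)^2*(x + 3) = x^3 + 7*x^2 + 16*x + 12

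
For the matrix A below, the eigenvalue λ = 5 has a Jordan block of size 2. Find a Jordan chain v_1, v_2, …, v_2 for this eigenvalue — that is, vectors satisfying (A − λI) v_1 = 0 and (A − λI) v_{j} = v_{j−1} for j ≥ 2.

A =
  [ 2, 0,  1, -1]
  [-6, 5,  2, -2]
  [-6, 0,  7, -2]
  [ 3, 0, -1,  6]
A Jordan chain for λ = 5 of length 2:
v_1 = (-3, -6, -6, 3)ᵀ
v_2 = (1, 0, 0, 0)ᵀ

Let N = A − (5)·I. We want v_2 with N^2 v_2 = 0 but N^1 v_2 ≠ 0; then v_{j-1} := N · v_j for j = 2, …, 2.

Pick v_2 = (1, 0, 0, 0)ᵀ.
Then v_1 = N · v_2 = (-3, -6, -6, 3)ᵀ.

Sanity check: (A − (5)·I) v_1 = (0, 0, 0, 0)ᵀ = 0. ✓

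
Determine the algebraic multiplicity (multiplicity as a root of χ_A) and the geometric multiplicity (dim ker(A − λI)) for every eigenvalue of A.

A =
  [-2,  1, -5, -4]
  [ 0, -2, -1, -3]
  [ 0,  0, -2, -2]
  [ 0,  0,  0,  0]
λ = -2: alg = 3, geom = 1; λ = 0: alg = 1, geom = 1

Step 1 — factor the characteristic polynomial to read off the algebraic multiplicities:
  χ_A(x) = x*(x + 2)^3

Step 2 — compute geometric multiplicities via the rank-nullity identity g(λ) = n − rank(A − λI):
  rank(A − (-2)·I) = 3, so dim ker(A − (-2)·I) = n − 3 = 1
  rank(A − (0)·I) = 3, so dim ker(A − (0)·I) = n − 3 = 1

Summary:
  λ = -2: algebraic multiplicity = 3, geometric multiplicity = 1
  λ = 0: algebraic multiplicity = 1, geometric multiplicity = 1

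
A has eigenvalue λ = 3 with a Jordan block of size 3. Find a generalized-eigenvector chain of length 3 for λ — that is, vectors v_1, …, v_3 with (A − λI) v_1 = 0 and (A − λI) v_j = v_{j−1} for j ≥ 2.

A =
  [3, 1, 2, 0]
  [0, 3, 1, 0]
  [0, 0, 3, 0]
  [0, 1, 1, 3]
A Jordan chain for λ = 3 of length 3:
v_1 = (1, 0, 0, 1)ᵀ
v_2 = (2, 1, 0, 1)ᵀ
v_3 = (0, 0, 1, 0)ᵀ

Let N = A − (3)·I. We want v_3 with N^3 v_3 = 0 but N^2 v_3 ≠ 0; then v_{j-1} := N · v_j for j = 3, …, 2.

Pick v_3 = (0, 0, 1, 0)ᵀ.
Then v_2 = N · v_3 = (2, 1, 0, 1)ᵀ.
Then v_1 = N · v_2 = (1, 0, 0, 1)ᵀ.

Sanity check: (A − (3)·I) v_1 = (0, 0, 0, 0)ᵀ = 0. ✓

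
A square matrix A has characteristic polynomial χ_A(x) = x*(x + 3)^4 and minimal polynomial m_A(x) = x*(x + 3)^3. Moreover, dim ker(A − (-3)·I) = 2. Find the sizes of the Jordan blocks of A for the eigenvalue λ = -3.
Block sizes for λ = -3: [3, 1]

Step 1 — from the characteristic polynomial, algebraic multiplicity of λ = -3 is 4. From dim ker(A − (-3)·I) = 2, there are exactly 2 Jordan blocks for λ = -3.
Step 2 — from the minimal polynomial, the factor (x + 3)^3 tells us the largest block for λ = -3 has size 3.
Step 3 — with total size 4, 2 blocks, and largest block 3, the block sizes (in nonincreasing order) are [3, 1].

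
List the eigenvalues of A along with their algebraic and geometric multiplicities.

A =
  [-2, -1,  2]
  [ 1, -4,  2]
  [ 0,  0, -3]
λ = -3: alg = 3, geom = 2

Step 1 — factor the characteristic polynomial to read off the algebraic multiplicities:
  χ_A(x) = (x + 3)^3

Step 2 — compute geometric multiplicities via the rank-nullity identity g(λ) = n − rank(A − λI):
  rank(A − (-3)·I) = 1, so dim ker(A − (-3)·I) = n − 1 = 2

Summary:
  λ = -3: algebraic multiplicity = 3, geometric multiplicity = 2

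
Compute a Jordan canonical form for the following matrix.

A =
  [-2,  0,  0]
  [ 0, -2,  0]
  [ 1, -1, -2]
J_2(-2) ⊕ J_1(-2)

The characteristic polynomial is
  det(x·I − A) = x^3 + 6*x^2 + 12*x + 8 = (x + 2)^3

Eigenvalues and multiplicities (the geometric multiplicity of λ is n − rank(A − λI), which equals the number of Jordan blocks for λ):
  λ = -2: algebraic multiplicity = 3, geometric multiplicity = 2

Determining the block sizes for each eigenvalue:
  λ = -2: 2 blocks summing to 3 forces exactly one block of size 2 and the rest size 1 → block sizes [2, 1]

Assembling the blocks gives a Jordan form
J =
  [-2,  1,  0]
  [ 0, -2,  0]
  [ 0,  0, -2]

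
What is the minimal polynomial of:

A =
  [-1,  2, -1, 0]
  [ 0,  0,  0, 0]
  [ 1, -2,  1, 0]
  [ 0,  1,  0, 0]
x^2

The characteristic polynomial is χ_A(x) = x^4, so the eigenvalues are known. The minimal polynomial is
  m_A(x) = Π_λ (x − λ)^{k_λ}
where k_λ is the size of the *largest* Jordan block for λ (equivalently, the smallest k with (A − λI)^k v = 0 for every generalised eigenvector v of λ).

  λ = 0: largest Jordan block has size 2, contributing (x − 0)^2

So m_A(x) = x^2 = x^2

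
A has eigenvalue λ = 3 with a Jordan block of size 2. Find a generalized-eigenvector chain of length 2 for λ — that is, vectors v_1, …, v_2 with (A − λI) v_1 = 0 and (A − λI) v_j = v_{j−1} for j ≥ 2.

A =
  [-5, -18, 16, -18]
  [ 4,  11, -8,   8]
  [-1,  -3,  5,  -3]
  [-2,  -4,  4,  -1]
A Jordan chain for λ = 3 of length 2:
v_1 = (2, 0, 1, 0)ᵀ
v_2 = (2, -1, 0, 0)ᵀ

Let N = A − (3)·I. We want v_2 with N^2 v_2 = 0 but N^1 v_2 ≠ 0; then v_{j-1} := N · v_j for j = 2, …, 2.

Pick v_2 = (2, -1, 0, 0)ᵀ.
Then v_1 = N · v_2 = (2, 0, 1, 0)ᵀ.

Sanity check: (A − (3)·I) v_1 = (0, 0, 0, 0)ᵀ = 0. ✓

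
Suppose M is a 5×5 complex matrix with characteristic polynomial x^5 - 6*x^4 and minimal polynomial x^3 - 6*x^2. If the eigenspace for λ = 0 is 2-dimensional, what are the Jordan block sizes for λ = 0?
Block sizes for λ = 0: [2, 2]

Step 1 — from the characteristic polynomial, algebraic multiplicity of λ = 0 is 4. From dim ker(M − (0)·I) = 2, there are exactly 2 Jordan blocks for λ = 0.
Step 2 — from the minimal polynomial, the factor (x − 0)^2 tells us the largest block for λ = 0 has size 2.
Step 3 — with total size 4, 2 blocks, and largest block 2, the block sizes (in nonincreasing order) are [2, 2].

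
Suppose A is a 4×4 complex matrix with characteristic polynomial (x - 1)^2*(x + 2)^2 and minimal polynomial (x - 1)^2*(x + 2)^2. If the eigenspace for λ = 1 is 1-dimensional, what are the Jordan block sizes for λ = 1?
Block sizes for λ = 1: [2]

Step 1 — from the characteristic polynomial, algebraic multiplicity of λ = 1 is 2. From dim ker(A − (1)·I) = 1, there are exactly 1 Jordan blocks for λ = 1.
Step 2 — from the minimal polynomial, the factor (x − 1)^2 tells us the largest block for λ = 1 has size 2.
Step 3 — with total size 2, 1 blocks, and largest block 2, the block sizes (in nonincreasing order) are [2].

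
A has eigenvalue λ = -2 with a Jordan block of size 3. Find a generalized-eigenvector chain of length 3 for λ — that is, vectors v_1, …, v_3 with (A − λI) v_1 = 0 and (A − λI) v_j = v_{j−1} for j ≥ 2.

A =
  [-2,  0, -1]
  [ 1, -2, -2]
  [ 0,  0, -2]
A Jordan chain for λ = -2 of length 3:
v_1 = (0, -1, 0)ᵀ
v_2 = (-1, -2, 0)ᵀ
v_3 = (0, 0, 1)ᵀ

Let N = A − (-2)·I. We want v_3 with N^3 v_3 = 0 but N^2 v_3 ≠ 0; then v_{j-1} := N · v_j for j = 3, …, 2.

Pick v_3 = (0, 0, 1)ᵀ.
Then v_2 = N · v_3 = (-1, -2, 0)ᵀ.
Then v_1 = N · v_2 = (0, -1, 0)ᵀ.

Sanity check: (A − (-2)·I) v_1 = (0, 0, 0)ᵀ = 0. ✓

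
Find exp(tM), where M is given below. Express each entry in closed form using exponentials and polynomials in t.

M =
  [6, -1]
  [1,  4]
e^{tM} =
  [t*exp(5*t) + exp(5*t), -t*exp(5*t)]
  [t*exp(5*t), -t*exp(5*t) + exp(5*t)]

Strategy: write M = P · J · P⁻¹ where J is a Jordan canonical form, so e^{tM} = P · e^{tJ} · P⁻¹, and e^{tJ} can be computed block-by-block.

M has Jordan form
J =
  [5, 1]
  [0, 5]
(up to reordering of blocks).

Per-block formulas:
  For a 2×2 Jordan block J_2(5): exp(t · J_2(5)) = e^(5t)·(I + t·N), where N is the 2×2 nilpotent shift.

After assembling e^{tJ} and conjugating by P, we get:

e^{tM} =
  [t*exp(5*t) + exp(5*t), -t*exp(5*t)]
  [t*exp(5*t), -t*exp(5*t) + exp(5*t)]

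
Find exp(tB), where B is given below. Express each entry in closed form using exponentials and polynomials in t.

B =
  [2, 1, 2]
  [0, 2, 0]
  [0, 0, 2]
e^{tB} =
  [exp(2*t), t*exp(2*t), 2*t*exp(2*t)]
  [0, exp(2*t), 0]
  [0, 0, exp(2*t)]

Strategy: write B = P · J · P⁻¹ where J is a Jordan canonical form, so e^{tB} = P · e^{tJ} · P⁻¹, and e^{tJ} can be computed block-by-block.

B has Jordan form
J =
  [2, 1, 0]
  [0, 2, 0]
  [0, 0, 2]
(up to reordering of blocks).

Per-block formulas:
  For a 2×2 Jordan block J_2(2): exp(t · J_2(2)) = e^(2t)·(I + t·N), where N is the 2×2 nilpotent shift.
  For a 1×1 block at λ = 2: exp(t · [2]) = [e^(2t)].

After assembling e^{tJ} and conjugating by P, we get:

e^{tB} =
  [exp(2*t), t*exp(2*t), 2*t*exp(2*t)]
  [0, exp(2*t), 0]
  [0, 0, exp(2*t)]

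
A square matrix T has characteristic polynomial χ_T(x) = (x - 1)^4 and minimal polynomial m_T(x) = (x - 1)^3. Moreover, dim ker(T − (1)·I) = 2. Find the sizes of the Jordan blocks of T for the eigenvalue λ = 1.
Block sizes for λ = 1: [3, 1]

Step 1 — from the characteristic polynomial, algebraic multiplicity of λ = 1 is 4. From dim ker(T − (1)·I) = 2, there are exactly 2 Jordan blocks for λ = 1.
Step 2 — from the minimal polynomial, the factor (x − 1)^3 tells us the largest block for λ = 1 has size 3.
Step 3 — with total size 4, 2 blocks, and largest block 3, the block sizes (in nonincreasing order) are [3, 1].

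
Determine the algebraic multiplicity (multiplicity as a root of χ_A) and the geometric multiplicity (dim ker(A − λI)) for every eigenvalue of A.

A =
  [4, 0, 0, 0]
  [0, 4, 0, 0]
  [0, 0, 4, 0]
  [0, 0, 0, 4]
λ = 4: alg = 4, geom = 4

Step 1 — factor the characteristic polynomial to read off the algebraic multiplicities:
  χ_A(x) = (x - 4)^4

Step 2 — compute geometric multiplicities via the rank-nullity identity g(λ) = n − rank(A − λI):
  rank(A − (4)·I) = 0, so dim ker(A − (4)·I) = n − 0 = 4

Summary:
  λ = 4: algebraic multiplicity = 4, geometric multiplicity = 4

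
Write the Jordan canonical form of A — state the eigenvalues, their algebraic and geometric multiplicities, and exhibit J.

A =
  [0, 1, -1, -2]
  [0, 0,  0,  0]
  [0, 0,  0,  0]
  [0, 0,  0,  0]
J_2(0) ⊕ J_1(0) ⊕ J_1(0)

The characteristic polynomial is
  det(x·I − A) = x^4

Eigenvalues and multiplicities (the geometric multiplicity of λ is n − rank(A − λI), which equals the number of Jordan blocks for λ):
  λ = 0: algebraic multiplicity = 4, geometric multiplicity = 3

Determining the block sizes for each eigenvalue:
  λ = 0: 3 blocks summing to 4 forces exactly one block of size 2 and the rest size 1 → block sizes [2, 1, 1]

Assembling the blocks gives a Jordan form
J =
  [0, 1, 0, 0]
  [0, 0, 0, 0]
  [0, 0, 0, 0]
  [0, 0, 0, 0]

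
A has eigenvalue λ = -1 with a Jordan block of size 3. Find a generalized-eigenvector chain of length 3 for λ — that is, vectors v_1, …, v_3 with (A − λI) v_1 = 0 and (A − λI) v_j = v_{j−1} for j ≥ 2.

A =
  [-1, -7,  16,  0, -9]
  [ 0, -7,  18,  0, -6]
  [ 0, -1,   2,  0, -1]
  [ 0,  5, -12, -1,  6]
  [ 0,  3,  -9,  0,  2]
A Jordan chain for λ = -1 of length 3:
v_1 = (-1, 0, 0, 0, 0)ᵀ
v_2 = (-7, -6, -1, 5, 3)ᵀ
v_3 = (0, 1, 0, 0, 0)ᵀ

Let N = A − (-1)·I. We want v_3 with N^3 v_3 = 0 but N^2 v_3 ≠ 0; then v_{j-1} := N · v_j for j = 3, …, 2.

Pick v_3 = (0, 1, 0, 0, 0)ᵀ.
Then v_2 = N · v_3 = (-7, -6, -1, 5, 3)ᵀ.
Then v_1 = N · v_2 = (-1, 0, 0, 0, 0)ᵀ.

Sanity check: (A − (-1)·I) v_1 = (0, 0, 0, 0, 0)ᵀ = 0. ✓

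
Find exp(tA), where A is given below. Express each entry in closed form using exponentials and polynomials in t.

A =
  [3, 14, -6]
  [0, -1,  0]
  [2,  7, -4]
e^{tA} =
  [4 - 3*exp(-t), 14 - 14*exp(-t), -6 + 6*exp(-t)]
  [0, exp(-t), 0]
  [2 - 2*exp(-t), 7 - 7*exp(-t), -3 + 4*exp(-t)]

Strategy: write A = P · J · P⁻¹ where J is a Jordan canonical form, so e^{tA} = P · e^{tJ} · P⁻¹, and e^{tJ} can be computed block-by-block.

A has Jordan form
J =
  [-1,  0, 0]
  [ 0, -1, 0]
  [ 0,  0, 0]
(up to reordering of blocks).

Per-block formulas:
  For a 1×1 block at λ = -1: exp(t · [-1]) = [e^(-1t)].
  For a 1×1 block at λ = 0: exp(t · [0]) = [e^(0t)].

After assembling e^{tJ} and conjugating by P, we get:

e^{tA} =
  [4 - 3*exp(-t), 14 - 14*exp(-t), -6 + 6*exp(-t)]
  [0, exp(-t), 0]
  [2 - 2*exp(-t), 7 - 7*exp(-t), -3 + 4*exp(-t)]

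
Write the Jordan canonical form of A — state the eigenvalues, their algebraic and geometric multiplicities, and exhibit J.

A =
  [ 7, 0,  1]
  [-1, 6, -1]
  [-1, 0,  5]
J_2(6) ⊕ J_1(6)

The characteristic polynomial is
  det(x·I − A) = x^3 - 18*x^2 + 108*x - 216 = (x - 6)^3

Eigenvalues and multiplicities (the geometric multiplicity of λ is n − rank(A − λI), which equals the number of Jordan blocks for λ):
  λ = 6: algebraic multiplicity = 3, geometric multiplicity = 2

Determining the block sizes for each eigenvalue:
  λ = 6: 2 blocks summing to 3 forces exactly one block of size 2 and the rest size 1 → block sizes [2, 1]

Assembling the blocks gives a Jordan form
J =
  [6, 1, 0]
  [0, 6, 0]
  [0, 0, 6]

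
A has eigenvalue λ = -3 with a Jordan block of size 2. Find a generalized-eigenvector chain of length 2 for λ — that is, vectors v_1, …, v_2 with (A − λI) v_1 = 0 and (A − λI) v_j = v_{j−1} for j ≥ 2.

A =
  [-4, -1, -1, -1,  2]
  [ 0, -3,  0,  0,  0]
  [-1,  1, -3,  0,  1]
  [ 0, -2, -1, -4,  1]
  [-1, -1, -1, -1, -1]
A Jordan chain for λ = -3 of length 2:
v_1 = (-1, 0, -1, 0, -1)ᵀ
v_2 = (1, 0, 0, 0, 0)ᵀ

Let N = A − (-3)·I. We want v_2 with N^2 v_2 = 0 but N^1 v_2 ≠ 0; then v_{j-1} := N · v_j for j = 2, …, 2.

Pick v_2 = (1, 0, 0, 0, 0)ᵀ.
Then v_1 = N · v_2 = (-1, 0, -1, 0, -1)ᵀ.

Sanity check: (A − (-3)·I) v_1 = (0, 0, 0, 0, 0)ᵀ = 0. ✓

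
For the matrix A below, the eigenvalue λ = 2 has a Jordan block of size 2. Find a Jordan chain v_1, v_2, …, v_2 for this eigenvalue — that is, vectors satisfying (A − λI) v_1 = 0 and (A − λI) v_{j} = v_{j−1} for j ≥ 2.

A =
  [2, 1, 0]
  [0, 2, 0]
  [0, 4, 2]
A Jordan chain for λ = 2 of length 2:
v_1 = (1, 0, 4)ᵀ
v_2 = (0, 1, 0)ᵀ

Let N = A − (2)·I. We want v_2 with N^2 v_2 = 0 but N^1 v_2 ≠ 0; then v_{j-1} := N · v_j for j = 2, …, 2.

Pick v_2 = (0, 1, 0)ᵀ.
Then v_1 = N · v_2 = (1, 0, 4)ᵀ.

Sanity check: (A − (2)·I) v_1 = (0, 0, 0)ᵀ = 0. ✓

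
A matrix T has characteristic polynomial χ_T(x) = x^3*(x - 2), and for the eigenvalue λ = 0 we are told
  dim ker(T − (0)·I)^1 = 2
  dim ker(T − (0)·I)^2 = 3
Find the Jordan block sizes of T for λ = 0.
Block sizes for λ = 0: [2, 1]

From the dimensions of kernels of powers, the number of Jordan blocks of size at least j is d_j − d_{j−1} where d_j = dim ker(N^j) (with d_0 = 0). Computing the differences gives [2, 1].
The number of blocks of size exactly k is (#blocks of size ≥ k) − (#blocks of size ≥ k + 1), so the partition is: 1 block(s) of size 1, 1 block(s) of size 2.
In nonincreasing order the block sizes are [2, 1].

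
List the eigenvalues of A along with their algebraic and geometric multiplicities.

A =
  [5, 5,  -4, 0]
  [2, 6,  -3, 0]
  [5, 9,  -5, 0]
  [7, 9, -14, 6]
λ = 2: alg = 3, geom = 1; λ = 6: alg = 1, geom = 1

Step 1 — factor the characteristic polynomial to read off the algebraic multiplicities:
  χ_A(x) = (x - 6)*(x - 2)^3

Step 2 — compute geometric multiplicities via the rank-nullity identity g(λ) = n − rank(A − λI):
  rank(A − (2)·I) = 3, so dim ker(A − (2)·I) = n − 3 = 1
  rank(A − (6)·I) = 3, so dim ker(A − (6)·I) = n − 3 = 1

Summary:
  λ = 2: algebraic multiplicity = 3, geometric multiplicity = 1
  λ = 6: algebraic multiplicity = 1, geometric multiplicity = 1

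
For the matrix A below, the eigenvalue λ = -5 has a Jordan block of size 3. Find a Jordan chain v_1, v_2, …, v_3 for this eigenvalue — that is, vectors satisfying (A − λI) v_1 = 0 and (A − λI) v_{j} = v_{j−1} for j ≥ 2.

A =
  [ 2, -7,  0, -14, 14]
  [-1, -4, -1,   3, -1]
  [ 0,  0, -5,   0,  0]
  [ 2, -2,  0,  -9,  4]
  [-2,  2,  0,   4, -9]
A Jordan chain for λ = -5 of length 3:
v_1 = (7, -1, 0, 2, -2)ᵀ
v_2 = (0, -1, 0, 0, 0)ᵀ
v_3 = (0, 0, 1, 0, 0)ᵀ

Let N = A − (-5)·I. We want v_3 with N^3 v_3 = 0 but N^2 v_3 ≠ 0; then v_{j-1} := N · v_j for j = 3, …, 2.

Pick v_3 = (0, 0, 1, 0, 0)ᵀ.
Then v_2 = N · v_3 = (0, -1, 0, 0, 0)ᵀ.
Then v_1 = N · v_2 = (7, -1, 0, 2, -2)ᵀ.

Sanity check: (A − (-5)·I) v_1 = (0, 0, 0, 0, 0)ᵀ = 0. ✓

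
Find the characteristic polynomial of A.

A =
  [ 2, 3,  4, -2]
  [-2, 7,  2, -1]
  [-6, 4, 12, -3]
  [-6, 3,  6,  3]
x^4 - 24*x^3 + 216*x^2 - 864*x + 1296

Expanding det(x·I − A) (e.g. by cofactor expansion or by noting that A is similar to its Jordan form J, which has the same characteristic polynomial as A) gives
  χ_A(x) = x^4 - 24*x^3 + 216*x^2 - 864*x + 1296
which factors as (x - 6)^4. The eigenvalues (with algebraic multiplicities) are λ = 6 with multiplicity 4.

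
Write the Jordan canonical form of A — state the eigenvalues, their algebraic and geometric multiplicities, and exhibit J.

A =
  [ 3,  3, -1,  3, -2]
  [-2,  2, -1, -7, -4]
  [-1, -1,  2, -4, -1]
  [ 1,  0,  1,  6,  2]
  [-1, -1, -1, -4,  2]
J_3(3) ⊕ J_2(3)

The characteristic polynomial is
  det(x·I − A) = x^5 - 15*x^4 + 90*x^3 - 270*x^2 + 405*x - 243 = (x - 3)^5

Eigenvalues and multiplicities (the geometric multiplicity of λ is n − rank(A − λI), which equals the number of Jordan blocks for λ):
  λ = 3: algebraic multiplicity = 5, geometric multiplicity = 2

Determining the block sizes for each eigenvalue:
  λ = 3: with am = 5 and gm = 2, the partition is not yet determined (e.g. several partitions of 5 into 2 parts exist). Let N = A − (3)·I. Computing rank(N^1) = 3, rank(N^2) = 1, rank(N^3) = 0; the number of blocks of size ≥ j is rank(N^{j−1}) − rank(N^j), giving [2, 2, 1]. So we have 1 block(s) of size 3, 1 block(s) of size 2 → block sizes [3, 2]

Assembling the blocks gives a Jordan form
J =
  [3, 1, 0, 0, 0]
  [0, 3, 1, 0, 0]
  [0, 0, 3, 0, 0]
  [0, 0, 0, 3, 1]
  [0, 0, 0, 0, 3]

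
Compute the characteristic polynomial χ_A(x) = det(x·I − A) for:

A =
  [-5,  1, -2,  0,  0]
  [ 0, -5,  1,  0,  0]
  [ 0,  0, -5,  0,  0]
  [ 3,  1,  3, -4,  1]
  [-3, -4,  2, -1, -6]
x^5 + 25*x^4 + 250*x^3 + 1250*x^2 + 3125*x + 3125

Expanding det(x·I − A) (e.g. by cofactor expansion or by noting that A is similar to its Jordan form J, which has the same characteristic polynomial as A) gives
  χ_A(x) = x^5 + 25*x^4 + 250*x^3 + 1250*x^2 + 3125*x + 3125
which factors as (x + 5)^5. The eigenvalues (with algebraic multiplicities) are λ = -5 with multiplicity 5.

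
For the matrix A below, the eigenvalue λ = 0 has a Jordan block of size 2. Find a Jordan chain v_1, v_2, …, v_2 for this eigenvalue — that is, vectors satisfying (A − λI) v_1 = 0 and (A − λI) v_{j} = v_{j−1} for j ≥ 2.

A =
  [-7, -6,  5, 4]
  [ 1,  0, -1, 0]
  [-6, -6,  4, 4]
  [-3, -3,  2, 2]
A Jordan chain for λ = 0 of length 2:
v_1 = (-6, 0, -6, -3)ᵀ
v_2 = (0, 1, 0, 0)ᵀ

Let N = A − (0)·I. We want v_2 with N^2 v_2 = 0 but N^1 v_2 ≠ 0; then v_{j-1} := N · v_j for j = 2, …, 2.

Pick v_2 = (0, 1, 0, 0)ᵀ.
Then v_1 = N · v_2 = (-6, 0, -6, -3)ᵀ.

Sanity check: (A − (0)·I) v_1 = (0, 0, 0, 0)ᵀ = 0. ✓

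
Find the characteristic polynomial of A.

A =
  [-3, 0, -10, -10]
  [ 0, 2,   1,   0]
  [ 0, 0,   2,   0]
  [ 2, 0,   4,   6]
x^4 - 7*x^3 + 18*x^2 - 20*x + 8

Expanding det(x·I − A) (e.g. by cofactor expansion or by noting that A is similar to its Jordan form J, which has the same characteristic polynomial as A) gives
  χ_A(x) = x^4 - 7*x^3 + 18*x^2 - 20*x + 8
which factors as (x - 2)^3*(x - 1). The eigenvalues (with algebraic multiplicities) are λ = 1 with multiplicity 1, λ = 2 with multiplicity 3.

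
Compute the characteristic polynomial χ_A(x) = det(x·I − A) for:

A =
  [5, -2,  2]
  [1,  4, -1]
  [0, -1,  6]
x^3 - 15*x^2 + 75*x - 125

Expanding det(x·I − A) (e.g. by cofactor expansion or by noting that A is similar to its Jordan form J, which has the same characteristic polynomial as A) gives
  χ_A(x) = x^3 - 15*x^2 + 75*x - 125
which factors as (x - 5)^3. The eigenvalues (with algebraic multiplicities) are λ = 5 with multiplicity 3.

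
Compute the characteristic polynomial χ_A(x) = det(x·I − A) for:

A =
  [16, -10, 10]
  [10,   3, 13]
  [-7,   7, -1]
x^3 - 18*x^2 + 108*x - 216

Expanding det(x·I − A) (e.g. by cofactor expansion or by noting that A is similar to its Jordan form J, which has the same characteristic polynomial as A) gives
  χ_A(x) = x^3 - 18*x^2 + 108*x - 216
which factors as (x - 6)^3. The eigenvalues (with algebraic multiplicities) are λ = 6 with multiplicity 3.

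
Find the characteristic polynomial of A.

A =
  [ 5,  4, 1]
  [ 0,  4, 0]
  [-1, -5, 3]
x^3 - 12*x^2 + 48*x - 64

Expanding det(x·I − A) (e.g. by cofactor expansion or by noting that A is similar to its Jordan form J, which has the same characteristic polynomial as A) gives
  χ_A(x) = x^3 - 12*x^2 + 48*x - 64
which factors as (x - 4)^3. The eigenvalues (with algebraic multiplicities) are λ = 4 with multiplicity 3.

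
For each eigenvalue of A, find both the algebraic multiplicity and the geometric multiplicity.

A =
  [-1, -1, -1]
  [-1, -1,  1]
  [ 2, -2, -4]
λ = -2: alg = 3, geom = 2

Step 1 — factor the characteristic polynomial to read off the algebraic multiplicities:
  χ_A(x) = (x + 2)^3

Step 2 — compute geometric multiplicities via the rank-nullity identity g(λ) = n − rank(A − λI):
  rank(A − (-2)·I) = 1, so dim ker(A − (-2)·I) = n − 1 = 2

Summary:
  λ = -2: algebraic multiplicity = 3, geometric multiplicity = 2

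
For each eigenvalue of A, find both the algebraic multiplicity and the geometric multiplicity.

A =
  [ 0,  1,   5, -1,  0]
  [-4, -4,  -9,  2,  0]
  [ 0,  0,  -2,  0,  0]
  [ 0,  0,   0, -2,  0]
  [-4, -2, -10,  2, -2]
λ = -2: alg = 5, geom = 3

Step 1 — factor the characteristic polynomial to read off the algebraic multiplicities:
  χ_A(x) = (x + 2)^5

Step 2 — compute geometric multiplicities via the rank-nullity identity g(λ) = n − rank(A − λI):
  rank(A − (-2)·I) = 2, so dim ker(A − (-2)·I) = n − 2 = 3

Summary:
  λ = -2: algebraic multiplicity = 5, geometric multiplicity = 3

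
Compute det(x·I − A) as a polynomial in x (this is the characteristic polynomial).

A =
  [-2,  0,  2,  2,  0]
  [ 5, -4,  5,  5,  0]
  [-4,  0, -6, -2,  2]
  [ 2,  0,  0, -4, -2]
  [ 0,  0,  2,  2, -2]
x^5 + 18*x^4 + 128*x^3 + 448*x^2 + 768*x + 512

Expanding det(x·I − A) (e.g. by cofactor expansion or by noting that A is similar to its Jordan form J, which has the same characteristic polynomial as A) gives
  χ_A(x) = x^5 + 18*x^4 + 128*x^3 + 448*x^2 + 768*x + 512
which factors as (x + 2)*(x + 4)^4. The eigenvalues (with algebraic multiplicities) are λ = -4 with multiplicity 4, λ = -2 with multiplicity 1.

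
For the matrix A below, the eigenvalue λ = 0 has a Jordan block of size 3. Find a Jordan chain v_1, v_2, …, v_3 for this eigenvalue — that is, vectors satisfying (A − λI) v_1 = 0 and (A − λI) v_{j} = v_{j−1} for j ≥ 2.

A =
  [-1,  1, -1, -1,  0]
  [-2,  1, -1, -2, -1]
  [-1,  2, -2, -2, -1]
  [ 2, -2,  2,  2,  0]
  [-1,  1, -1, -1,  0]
A Jordan chain for λ = 0 of length 3:
v_1 = (-2, -2, -4, 4, -2)ᵀ
v_2 = (-1, -2, -1, 2, -1)ᵀ
v_3 = (1, 0, 0, 0, 0)ᵀ

Let N = A − (0)·I. We want v_3 with N^3 v_3 = 0 but N^2 v_3 ≠ 0; then v_{j-1} := N · v_j for j = 3, …, 2.

Pick v_3 = (1, 0, 0, 0, 0)ᵀ.
Then v_2 = N · v_3 = (-1, -2, -1, 2, -1)ᵀ.
Then v_1 = N · v_2 = (-2, -2, -4, 4, -2)ᵀ.

Sanity check: (A − (0)·I) v_1 = (0, 0, 0, 0, 0)ᵀ = 0. ✓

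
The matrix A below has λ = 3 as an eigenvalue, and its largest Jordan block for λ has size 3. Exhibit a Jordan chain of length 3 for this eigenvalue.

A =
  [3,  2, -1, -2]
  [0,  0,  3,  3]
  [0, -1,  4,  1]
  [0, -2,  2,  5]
A Jordan chain for λ = 3 of length 3:
v_1 = (-1, 0, 0, 0)ᵀ
v_2 = (2, -3, -1, -2)ᵀ
v_3 = (0, 1, 0, 0)ᵀ

Let N = A − (3)·I. We want v_3 with N^3 v_3 = 0 but N^2 v_3 ≠ 0; then v_{j-1} := N · v_j for j = 3, …, 2.

Pick v_3 = (0, 1, 0, 0)ᵀ.
Then v_2 = N · v_3 = (2, -3, -1, -2)ᵀ.
Then v_1 = N · v_2 = (-1, 0, 0, 0)ᵀ.

Sanity check: (A − (3)·I) v_1 = (0, 0, 0, 0)ᵀ = 0. ✓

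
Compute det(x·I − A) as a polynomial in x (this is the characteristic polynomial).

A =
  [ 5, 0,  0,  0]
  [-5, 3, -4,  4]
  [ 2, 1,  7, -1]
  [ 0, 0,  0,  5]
x^4 - 20*x^3 + 150*x^2 - 500*x + 625

Expanding det(x·I − A) (e.g. by cofactor expansion or by noting that A is similar to its Jordan form J, which has the same characteristic polynomial as A) gives
  χ_A(x) = x^4 - 20*x^3 + 150*x^2 - 500*x + 625
which factors as (x - 5)^4. The eigenvalues (with algebraic multiplicities) are λ = 5 with multiplicity 4.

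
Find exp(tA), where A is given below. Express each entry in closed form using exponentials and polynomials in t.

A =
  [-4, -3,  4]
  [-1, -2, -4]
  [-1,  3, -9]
e^{tA} =
  [t*exp(-5*t) + exp(-5*t), -3*t*exp(-5*t), 4*t*exp(-5*t)]
  [-t*exp(-5*t), 3*t*exp(-5*t) + exp(-5*t), -4*t*exp(-5*t)]
  [-t*exp(-5*t), 3*t*exp(-5*t), -4*t*exp(-5*t) + exp(-5*t)]

Strategy: write A = P · J · P⁻¹ where J is a Jordan canonical form, so e^{tA} = P · e^{tJ} · P⁻¹, and e^{tJ} can be computed block-by-block.

A has Jordan form
J =
  [-5,  1,  0]
  [ 0, -5,  0]
  [ 0,  0, -5]
(up to reordering of blocks).

Per-block formulas:
  For a 1×1 block at λ = -5: exp(t · [-5]) = [e^(-5t)].
  For a 2×2 Jordan block J_2(-5): exp(t · J_2(-5)) = e^(-5t)·(I + t·N), where N is the 2×2 nilpotent shift.

After assembling e^{tJ} and conjugating by P, we get:

e^{tA} =
  [t*exp(-5*t) + exp(-5*t), -3*t*exp(-5*t), 4*t*exp(-5*t)]
  [-t*exp(-5*t), 3*t*exp(-5*t) + exp(-5*t), -4*t*exp(-5*t)]
  [-t*exp(-5*t), 3*t*exp(-5*t), -4*t*exp(-5*t) + exp(-5*t)]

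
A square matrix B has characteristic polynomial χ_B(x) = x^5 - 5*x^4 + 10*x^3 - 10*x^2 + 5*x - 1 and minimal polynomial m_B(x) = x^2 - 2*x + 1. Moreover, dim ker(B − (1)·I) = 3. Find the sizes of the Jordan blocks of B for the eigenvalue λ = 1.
Block sizes for λ = 1: [2, 2, 1]

Step 1 — from the characteristic polynomial, algebraic multiplicity of λ = 1 is 5. From dim ker(B − (1)·I) = 3, there are exactly 3 Jordan blocks for λ = 1.
Step 2 — from the minimal polynomial, the factor (x − 1)^2 tells us the largest block for λ = 1 has size 2.
Step 3 — with total size 5, 3 blocks, and largest block 2, the block sizes (in nonincreasing order) are [2, 2, 1].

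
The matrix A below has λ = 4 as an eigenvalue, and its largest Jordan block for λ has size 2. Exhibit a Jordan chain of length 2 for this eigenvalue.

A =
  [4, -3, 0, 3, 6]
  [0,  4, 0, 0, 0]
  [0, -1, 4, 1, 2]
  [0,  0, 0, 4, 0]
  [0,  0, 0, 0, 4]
A Jordan chain for λ = 4 of length 2:
v_1 = (-3, 0, -1, 0, 0)ᵀ
v_2 = (0, 1, 0, 0, 0)ᵀ

Let N = A − (4)·I. We want v_2 with N^2 v_2 = 0 but N^1 v_2 ≠ 0; then v_{j-1} := N · v_j for j = 2, …, 2.

Pick v_2 = (0, 1, 0, 0, 0)ᵀ.
Then v_1 = N · v_2 = (-3, 0, -1, 0, 0)ᵀ.

Sanity check: (A − (4)·I) v_1 = (0, 0, 0, 0, 0)ᵀ = 0. ✓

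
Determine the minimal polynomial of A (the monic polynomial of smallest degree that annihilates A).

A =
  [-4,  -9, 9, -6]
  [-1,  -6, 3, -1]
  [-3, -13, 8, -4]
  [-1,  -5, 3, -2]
x^3 + 3*x^2 + 3*x + 1

The characteristic polynomial is χ_A(x) = (x + 1)^4, so the eigenvalues are known. The minimal polynomial is
  m_A(x) = Π_λ (x − λ)^{k_λ}
where k_λ is the size of the *largest* Jordan block for λ (equivalently, the smallest k with (A − λI)^k v = 0 for every generalised eigenvector v of λ).

  λ = -1: largest Jordan block has size 3, contributing (x + 1)^3

So m_A(x) = (x + 1)^3 = x^3 + 3*x^2 + 3*x + 1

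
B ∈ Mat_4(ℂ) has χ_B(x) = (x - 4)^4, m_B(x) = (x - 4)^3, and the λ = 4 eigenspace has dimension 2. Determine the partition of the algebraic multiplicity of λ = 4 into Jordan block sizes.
Block sizes for λ = 4: [3, 1]

Step 1 — from the characteristic polynomial, algebraic multiplicity of λ = 4 is 4. From dim ker(B − (4)·I) = 2, there are exactly 2 Jordan blocks for λ = 4.
Step 2 — from the minimal polynomial, the factor (x − 4)^3 tells us the largest block for λ = 4 has size 3.
Step 3 — with total size 4, 2 blocks, and largest block 3, the block sizes (in nonincreasing order) are [3, 1].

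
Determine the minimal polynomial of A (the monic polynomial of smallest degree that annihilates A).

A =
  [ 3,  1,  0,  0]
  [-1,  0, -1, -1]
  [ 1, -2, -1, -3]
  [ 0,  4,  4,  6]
x^3 - 6*x^2 + 12*x - 8

The characteristic polynomial is χ_A(x) = (x - 2)^4, so the eigenvalues are known. The minimal polynomial is
  m_A(x) = Π_λ (x − λ)^{k_λ}
where k_λ is the size of the *largest* Jordan block for λ (equivalently, the smallest k with (A − λI)^k v = 0 for every generalised eigenvector v of λ).

  λ = 2: largest Jordan block has size 3, contributing (x − 2)^3

So m_A(x) = (x - 2)^3 = x^3 - 6*x^2 + 12*x - 8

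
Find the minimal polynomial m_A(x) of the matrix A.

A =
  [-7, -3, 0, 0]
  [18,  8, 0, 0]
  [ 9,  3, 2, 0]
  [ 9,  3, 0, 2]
x^2 - x - 2

The characteristic polynomial is χ_A(x) = (x - 2)^3*(x + 1), so the eigenvalues are known. The minimal polynomial is
  m_A(x) = Π_λ (x − λ)^{k_λ}
where k_λ is the size of the *largest* Jordan block for λ (equivalently, the smallest k with (A − λI)^k v = 0 for every generalised eigenvector v of λ).

  λ = -1: largest Jordan block has size 1, contributing (x + 1)
  λ = 2: largest Jordan block has size 1, contributing (x − 2)

So m_A(x) = (x - 2)*(x + 1) = x^2 - x - 2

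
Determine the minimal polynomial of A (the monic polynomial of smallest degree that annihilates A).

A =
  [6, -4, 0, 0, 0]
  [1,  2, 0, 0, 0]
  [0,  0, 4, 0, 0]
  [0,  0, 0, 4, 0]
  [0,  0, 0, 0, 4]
x^2 - 8*x + 16

The characteristic polynomial is χ_A(x) = (x - 4)^5, so the eigenvalues are known. The minimal polynomial is
  m_A(x) = Π_λ (x − λ)^{k_λ}
where k_λ is the size of the *largest* Jordan block for λ (equivalently, the smallest k with (A − λI)^k v = 0 for every generalised eigenvector v of λ).

  λ = 4: largest Jordan block has size 2, contributing (x − 4)^2

So m_A(x) = (x - 4)^2 = x^2 - 8*x + 16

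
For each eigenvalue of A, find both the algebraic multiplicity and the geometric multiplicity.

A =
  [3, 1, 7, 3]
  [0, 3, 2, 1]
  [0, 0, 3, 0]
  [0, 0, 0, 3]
λ = 3: alg = 4, geom = 2

Step 1 — factor the characteristic polynomial to read off the algebraic multiplicities:
  χ_A(x) = (x - 3)^4

Step 2 — compute geometric multiplicities via the rank-nullity identity g(λ) = n − rank(A − λI):
  rank(A − (3)·I) = 2, so dim ker(A − (3)·I) = n − 2 = 2

Summary:
  λ = 3: algebraic multiplicity = 4, geometric multiplicity = 2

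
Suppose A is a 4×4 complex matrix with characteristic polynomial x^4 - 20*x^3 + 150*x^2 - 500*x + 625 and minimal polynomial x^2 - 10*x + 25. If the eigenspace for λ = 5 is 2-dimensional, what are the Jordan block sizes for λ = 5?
Block sizes for λ = 5: [2, 2]

Step 1 — from the characteristic polynomial, algebraic multiplicity of λ = 5 is 4. From dim ker(A − (5)·I) = 2, there are exactly 2 Jordan blocks for λ = 5.
Step 2 — from the minimal polynomial, the factor (x − 5)^2 tells us the largest block for λ = 5 has size 2.
Step 3 — with total size 4, 2 blocks, and largest block 2, the block sizes (in nonincreasing order) are [2, 2].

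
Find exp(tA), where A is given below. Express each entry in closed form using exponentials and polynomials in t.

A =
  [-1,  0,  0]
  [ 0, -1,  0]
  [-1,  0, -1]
e^{tA} =
  [exp(-t), 0, 0]
  [0, exp(-t), 0]
  [-t*exp(-t), 0, exp(-t)]

Strategy: write A = P · J · P⁻¹ where J is a Jordan canonical form, so e^{tA} = P · e^{tJ} · P⁻¹, and e^{tJ} can be computed block-by-block.

A has Jordan form
J =
  [-1,  1,  0]
  [ 0, -1,  0]
  [ 0,  0, -1]
(up to reordering of blocks).

Per-block formulas:
  For a 2×2 Jordan block J_2(-1): exp(t · J_2(-1)) = e^(-1t)·(I + t·N), where N is the 2×2 nilpotent shift.
  For a 1×1 block at λ = -1: exp(t · [-1]) = [e^(-1t)].

After assembling e^{tJ} and conjugating by P, we get:

e^{tA} =
  [exp(-t), 0, 0]
  [0, exp(-t), 0]
  [-t*exp(-t), 0, exp(-t)]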